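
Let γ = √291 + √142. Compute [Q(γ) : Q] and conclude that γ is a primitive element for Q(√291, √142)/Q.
[Q(γ) : Q] = 4 (equivalently, Q(γ) = Q(√291, √142))

Obviously Q(γ) ⊆ Q(√291, √142), and [Q(√291, √142):Q] = 4 (since 291, 142 are distinct squarefree integers > 1 with 41322 not a perfect square). To show equality we compute the minimal polynomial of γ. From γ = √291 + √142: γ^2 = 291 + 2√(41322) + 142 = 433 + 2√(41322), so γ^2 - 433 = 2√(41322); squaring, (γ^2 - 433)^2 = 4·41322, i.e. γ^4 - 866γ^2 + 187489 - 165288 = 0, i.e. γ^4 - 866γ^2 + 22201 = 0. So γ is a root of x^4 - 866x^2 + 22201. This polynomial is irreducible over Q: it has no rational root (each ±√291 ± √142 is irrational), and any factorization into two quadratics over Q would force √(41322) ∈ Q (pairing opposite roots) or √291, √142 ∈ Q (other pairings), all impossible. Hence [Q(γ):Q] = 4 = [Q(√291, √142):Q], so Q(γ) = Q(√291, √142).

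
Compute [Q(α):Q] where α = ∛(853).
[Q(α):Q] = 3

The minimal polynomial of α is x^3 - 853, irreducible over Q since 853 is not a perfect cube (so x^3 - 853 has no rational root). Hence [Q(α):Q] = deg(m_α) = 3.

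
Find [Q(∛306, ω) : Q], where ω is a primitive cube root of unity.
[Q(∛306, ω) : Q] = 6

[Q(∛306):Q] = 3 (min poly x^3 - 306, irreducible since 306 is not a perfect cube). [Q(ω):Q] = 2 (min poly x^2 + x + 1). Since Q(∛306) ⊂ R and ω ∉ R, we have ω ∉ Q(∛306), so x^2 + x + 1 remains irreducible over Q(∛306) and [Q(∛306, ω) : Q(∛306)] = 2. By the tower law, [Q(∛306, ω) : Q] = 3 · 2 = 6. (In fact Q(∛306, ω) is the splitting field of x^3 - 306 over Q.)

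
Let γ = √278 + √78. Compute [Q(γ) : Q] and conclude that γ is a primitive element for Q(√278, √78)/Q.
[Q(γ) : Q] = 4 (equivalently, Q(γ) = Q(√278, √78))

Obviously Q(γ) ⊆ Q(√278, √78), and [Q(√278, √78):Q] = 4 (since 278, 78 are distinct squarefree integers > 1 with 21684 not a perfect square). To show equality we compute the minimal polynomial of γ. From γ = √278 + √78: γ^2 = 278 + 2√(21684) + 78 = 356 + 2√(21684), so γ^2 - 356 = 2√(21684); squaring, (γ^2 - 356)^2 = 4·21684, i.e. γ^4 - 712γ^2 + 126736 - 86736 = 0, i.e. γ^4 - 712γ^2 + 40000 = 0. So γ is a root of x^4 - 712x^2 + 40000. This polynomial is irreducible over Q: it has no rational root (each ±√278 ± √78 is irrational), and any factorization into two quadratics over Q would force √(21684) ∈ Q (pairing opposite roots) or √278, √78 ∈ Q (other pairings), all impossible. Hence [Q(γ):Q] = 4 = [Q(√278, √78):Q], so Q(γ) = Q(√278, √78).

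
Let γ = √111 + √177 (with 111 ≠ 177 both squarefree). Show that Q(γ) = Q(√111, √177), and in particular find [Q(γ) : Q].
[Q(γ) : Q] = 4 (equivalently, Q(γ) = Q(√111, √177))

Obviously Q(γ) ⊆ Q(√111, √177), and [Q(√111, √177):Q] = 4 (since 111, 177 are distinct squarefree integers > 1 with 19647 not a perfect square). To show equality we compute the minimal polynomial of γ. From γ = √111 + √177: γ^2 = 111 + 2√(19647) + 177 = 288 + 2√(19647), so γ^2 - 288 = 2√(19647); squaring, (γ^2 - 288)^2 = 4·19647, i.e. γ^4 - 576γ^2 + 82944 - 78588 = 0, i.e. γ^4 - 576γ^2 + 4356 = 0. So γ is a root of x^4 - 576x^2 + 4356. This polynomial is irreducible over Q: it has no rational root (each ±√111 ± √177 is irrational), and any factorization into two quadratics over Q would force √(19647) ∈ Q (pairing opposite roots) or √111, √177 ∈ Q (other pairings), all impossible. Hence [Q(γ):Q] = 4 = [Q(√111, √177):Q], so Q(γ) = Q(√111, √177).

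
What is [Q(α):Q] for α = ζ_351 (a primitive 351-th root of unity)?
[Q(α):Q] = 216

The minimal polynomial of ζ_351 over Q is the 351-th cyclotomic polynomial Φ_351(x), which is irreducible over Q and has degree φ(351) = 216. Hence [Q(α):Q] = φ(351) = 216.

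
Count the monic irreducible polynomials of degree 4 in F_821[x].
There are 113582648910 monic irreducible polynomials of degree 4 over F_821

Each element of F_{821^4} that lies in no proper subfield is a root of exactly one monic irreducible of degree 4 over F_821, and each such polynomial has 4 distinct roots in F_{821^4}. By Möbius inversion the count is N_821(4) = (1/4) Σ_{d|4} μ(4/d) · 821^d = (1/4)(μ(4)·821^1 + μ(2)·821^2 + μ(1)·821^4) = 454330595640/4 = 113582648910.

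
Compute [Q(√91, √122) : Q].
[Q(√91, √122) : Q] = 4

[Q(√91):Q] = 2 (min poly x^2 - 91, irreducible since 91 is squarefree > 1). For the top step, suppose √122 ∈ Q(√91), say √122 = c + d√91 with c, d ∈ Q. Squaring: 122 = c^2 + 91d^2 + 2cd√91. Since √91 ∉ Q this forces 2cd = 0. If d = 0 then √122 = c ∈ Q, contradicting 122 squarefree > 1. If c = 0 then 122 = 91d^2, so 91·122 = (91d)^2 is a perfect square in Q — but 91·122 = 11102 is not a perfect square (since 91 and 122 are distinct squarefree integers). Contradiction. Hence √122 ∉ Q(√91), so x^2 - 122 stays irreducible over Q(√91) and [Q(√91, √122) : Q(√91)] = 2. By the tower law, [Q(√91, √122) : Q] = 2 · 2 = 4.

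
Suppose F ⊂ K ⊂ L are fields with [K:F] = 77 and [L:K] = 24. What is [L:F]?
[L:F] = 1848

The tower law says that for any tower of field extensions F ⊂ K ⊂ L with finite degrees, [L:F] = [L:K] · [K:F]. Here this gives [L:F] = 24 · 77 = 1848.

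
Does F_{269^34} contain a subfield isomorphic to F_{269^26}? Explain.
No: F_{269^26} is not a subfield of F_{269^34}

F_{p^m} embeds in F_{p^n} iff m | n. Here 26 ∤ 34 (since 34 = 1·26 + 8 with remainder 8 ≠ 0), so F_{269^26} is not a subfield of F_{269^34}. Equivalently: if it were, the tower law would give 26 = [F_{269^26}:F_269] dividing [F_{269^34}:F_269] = 34, contradiction.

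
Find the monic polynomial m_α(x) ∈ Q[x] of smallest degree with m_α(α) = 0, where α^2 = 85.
m_α(x) = x^2 - 85

α satisfies α^2 - 85 = 0, so x^2 - 85 annihilates α. Since d = 85 is squarefree and ≠ 1, it is not a perfect square in Q, so x^2 - 85 has no rational root and is therefore irreducible over Q (a degree-2 polynomial over a field is irreducible iff it has no root). Hence m_α(x) = x^2 - 85.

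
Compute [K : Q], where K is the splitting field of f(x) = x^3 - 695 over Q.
[K : Q] = 6

The roots of x^3 - 695 are ∛695, ω∛695, ω^2∛695 where ω = e^(2πi/3) is a primitive cube root of unity, so K = Q(∛695, ω). Now [Q(∛695):Q] = 3 (since 695 is not a perfect cube, x^3 - 695 is irreducible) and [Q(ω):Q] = 2. Both 2 and 3 divide [K:Q], and [K:Q] ≤ 3·2 = 6, so [K:Q] = 6. (Equivalently: Q(∛695) ⊂ R but ω ∉ R, so [K : Q(∛695)] = 2.)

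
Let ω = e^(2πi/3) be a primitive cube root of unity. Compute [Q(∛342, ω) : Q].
[Q(∛342, ω) : Q] = 6

[Q(∛342):Q] = 3 (min poly x^3 - 342, irreducible since 342 is not a perfect cube). [Q(ω):Q] = 2 (min poly x^2 + x + 1). Since Q(∛342) ⊂ R and ω ∉ R, we have ω ∉ Q(∛342), so x^2 + x + 1 remains irreducible over Q(∛342) and [Q(∛342, ω) : Q(∛342)] = 2. By the tower law, [Q(∛342, ω) : Q] = 3 · 2 = 6. (In fact Q(∛342, ω) is the splitting field of x^3 - 342 over Q.)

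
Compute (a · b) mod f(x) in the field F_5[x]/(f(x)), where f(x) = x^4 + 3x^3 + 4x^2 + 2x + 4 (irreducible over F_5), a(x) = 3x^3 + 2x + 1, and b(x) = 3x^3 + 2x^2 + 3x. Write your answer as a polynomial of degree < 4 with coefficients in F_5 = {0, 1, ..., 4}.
a · b ≡ 2x^3 + x^2 + 3x + 2 (mod f(x))

Multiply in F_5[x]: a(x)·b(x) = (3x^3 + 2x + 1)·(3x^3 + 2x^2 + 3x) = 4x^6 + x^5 + 2x^3 + 3x^2 + 3x. This has degree ≥ 4, so divide by f(x) over F_5: 4x^6 + x^5 + 2x^3 + 3x^2 + 3x = (4x^2 + 4x + 2)·(x^4 + 3x^3 + 4x^2 + 2x + 4) + (2x^3 + x^2 + 3x + 2). Hence a·b ≡ 2x^3 + x^2 + 3x + 2 (mod f). (F_5[x]/(f) is a field with 5^4 = 625 elements since f is irreducible of degree 4.)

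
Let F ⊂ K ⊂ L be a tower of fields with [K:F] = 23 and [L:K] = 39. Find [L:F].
[L:F] = 897

The tower law says that for any tower of field extensions F ⊂ K ⊂ L with finite degrees, [L:F] = [L:K] · [K:F]. Here this gives [L:F] = 39 · 23 = 897.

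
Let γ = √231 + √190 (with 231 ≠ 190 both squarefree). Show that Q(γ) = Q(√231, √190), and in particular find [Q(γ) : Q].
[Q(γ) : Q] = 4 (equivalently, Q(γ) = Q(√231, √190))

Obviously Q(γ) ⊆ Q(√231, √190), and [Q(√231, √190):Q] = 4 (since 231, 190 are distinct squarefree integers > 1 with 43890 not a perfect square). To show equality we compute the minimal polynomial of γ. From γ = √231 + √190: γ^2 = 231 + 2√(43890) + 190 = 421 + 2√(43890), so γ^2 - 421 = 2√(43890); squaring, (γ^2 - 421)^2 = 4·43890, i.e. γ^4 - 842γ^2 + 177241 - 175560 = 0, i.e. γ^4 - 842γ^2 + 1681 = 0. So γ is a root of x^4 - 842x^2 + 1681. This polynomial is irreducible over Q: it has no rational root (each ±√231 ± √190 is irrational), and any factorization into two quadratics over Q would force √(43890) ∈ Q (pairing opposite roots) or √231, √190 ∈ Q (other pairings), all impossible. Hence [Q(γ):Q] = 4 = [Q(√231, √190):Q], so Q(γ) = Q(√231, √190).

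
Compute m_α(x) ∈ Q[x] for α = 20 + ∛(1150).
m_α(x) = x^3 - 60x^2 + 1200x - 9150

Set β = α - 20 = ∛(1150), so β^3 = 1150. Then (α - 20)^3 - 1150 = 0, i.e. α is a root of g(x) = (x - 20)^3 - 1150 = x^3 - 60x^2 + 1200x - 9150. Since g(x) = h(x - 20) where h(x) = x^3 - 1150, and h is irreducible over Q (because 1150 is not a perfect cube, so h has no rational root, and a monic cubic with no rational root is irreducible), g is also irreducible (irreducibility is preserved under the substitution x → x - 20). Hence m_α(x) = x^3 - 60x^2 + 1200x - 9150.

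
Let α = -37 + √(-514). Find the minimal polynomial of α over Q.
m_α(x) = x^2 + 74x + 1883

From α + 37 = √(-514), squaring gives (α + 37)^2 = -514, i.e. α^2 + 74α + 1369 = -514, so α^2 + 74α + 1883 = 0. The discriminant of x^2 + 74x + 1883 is (74)^2 - 4·(1883) = 5476 - 7532 = -2056, and 4·(-514) is not a perfect square in Q since -514 is squarefree and ≠ 1. Hence x^2 + 74x + 1883 is irreducible over Q and is the minimal polynomial of α.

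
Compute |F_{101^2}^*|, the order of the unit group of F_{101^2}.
|F_{101^2}^*| = 10200

F_{101^2} has 101^2 = 10201 elements; its multiplicative group consists of all nonzero elements, so |F_{101^2}^*| = 10201 - 1 = 10200. (It is cyclic since any finite subgroup of the multiplicative group of a field is cyclic.)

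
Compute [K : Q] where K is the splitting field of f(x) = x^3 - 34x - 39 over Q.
[K : Q] = 6

By the rational root test, any rational root of the monic integer polynomial f(x) = x^3 - 34x - 39 must be an integer dividing the constant term -39, i.e. one of ±{1, 3, 13, 39}. Evaluating: f(1) = -72, f(-1) = -6, f(3) = -114, f(-3) = 36, f(13) = 1716, f(-13) = -1794, f(39) = 57954, f(-39) = -58032; none is 0, so f has no rational root and is therefore irreducible over Q (a cubic with no linear factor over a field is irreducible). For an irreducible cubic, the Galois group is A_3 or S_3 according as the discriminant disc(f) = -4a^3 - 27b^2 = -4·(-34)^3 - 27·(-39)^2 = 116149 is or is not a square in Q. Here disc(f) = 116149 is not a perfect square in Q, so the Galois group of f over Q is not contained in A_3 and must be all of S_3. The splitting field has degree |S_3| = 6 over Q, so [K : Q] = 6.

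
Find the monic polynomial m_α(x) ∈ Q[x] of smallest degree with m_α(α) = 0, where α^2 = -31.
m_α(x) = x^2 + 31

α satisfies α^2 + 31 = 0, so x^2 + 31 annihilates α. Since d = -31 is squarefree and ≠ 1, it is not a perfect square in Q, so x^2 + 31 has no rational root and is therefore irreducible over Q (a degree-2 polynomial over a field is irreducible iff it has no root). Hence m_α(x) = x^2 + 31.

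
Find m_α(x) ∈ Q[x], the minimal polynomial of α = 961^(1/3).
m_α(x) = x^3 - 961

α satisfies α^3 = 961, so x^3 - 961 annihilates α. By the rational root test, a rational root p/q (in lowest terms) of x^3 - 961 would satisfy p^3 = 961 q^3, forcing q = 1 and p^3 = 961; but 961 is not a perfect cube, contradiction. A monic cubic over Q with no rational root is irreducible (any nontrivial factorization would include a linear factor). Hence x^3 - 961 is the minimal polynomial of α, and in particular [Q(α):Q] = 3.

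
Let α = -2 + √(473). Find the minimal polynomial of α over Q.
m_α(x) = x^2 + 4x - 469

From α + 2 = √(473), squaring gives (α + 2)^2 = 473, i.e. α^2 + 4α + 4 = 473, so α^2 + 4α - 469 = 0. The discriminant of x^2 + 4x - 469 is (4)^2 - 4·(-469) = 16 + 1876 = 1892, and 4·(473) is not a perfect square in Q since 473 is squarefree and ≠ 1. Hence x^2 + 4x - 469 is irreducible over Q and is the minimal polynomial of α.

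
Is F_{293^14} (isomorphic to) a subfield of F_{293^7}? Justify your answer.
No: F_{293^14} is not a subfield of F_{293^7}

F_{p^m} embeds in F_{p^n} iff m | n. Here 14 ∤ 7 (since 7 = 0·14 + 7 with remainder 7 ≠ 0), so F_{293^14} is not a subfield of F_{293^7}. Equivalently: if it were, the tower law would give 14 = [F_{293^14}:F_293] dividing [F_{293^7}:F_293] = 7, contradiction.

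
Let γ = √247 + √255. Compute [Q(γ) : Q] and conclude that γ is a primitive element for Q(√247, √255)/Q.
[Q(γ) : Q] = 4 (equivalently, Q(γ) = Q(√247, √255))

Obviously Q(γ) ⊆ Q(√247, √255), and [Q(√247, √255):Q] = 4 (since 247, 255 are distinct squarefree integers > 1 with 62985 not a perfect square). To show equality we compute the minimal polynomial of γ. From γ = √247 + √255: γ^2 = 247 + 2√(62985) + 255 = 502 + 2√(62985), so γ^2 - 502 = 2√(62985); squaring, (γ^2 - 502)^2 = 4·62985, i.e. γ^4 - 1004γ^2 + 252004 - 251940 = 0, i.e. γ^4 - 1004γ^2 + 64 = 0. So γ is a root of x^4 - 1004x^2 + 64. This polynomial is irreducible over Q: it has no rational root (each ±√247 ± √255 is irrational), and any factorization into two quadratics over Q would force √(62985) ∈ Q (pairing opposite roots) or √247, √255 ∈ Q (other pairings), all impossible. Hence [Q(γ):Q] = 4 = [Q(√247, √255):Q], so Q(γ) = Q(√247, √255).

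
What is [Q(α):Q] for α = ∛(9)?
[Q(α):Q] = 3

The minimal polynomial of α is x^3 - 9, irreducible over Q since 9 is not a perfect cube (so x^3 - 9 has no rational root). Hence [Q(α):Q] = deg(m_α) = 3.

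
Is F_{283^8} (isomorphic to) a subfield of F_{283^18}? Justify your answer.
No: F_{283^8} is not a subfield of F_{283^18}

F_{p^m} embeds in F_{p^n} iff m | n. Here 8 ∤ 18 (since 18 = 2·8 + 2 with remainder 2 ≠ 0), so F_{283^8} is not a subfield of F_{283^18}. Equivalently: if it were, the tower law would give 8 = [F_{283^8}:F_283] dividing [F_{283^18}:F_283] = 18, contradiction.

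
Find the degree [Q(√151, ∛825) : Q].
[Q(√151, ∛825) : Q] = 6

Let L = Q(√151, ∛825). Since Q(√151) ⊂ L and [Q(√151):Q] = 2, the tower law gives 2 | [L:Q]. Likewise Q(∛825) ⊂ L with [Q(∛825):Q] = 3 (because 825 is not a perfect cube), so 3 | [L:Q]. As gcd(2,3) = 1, [L:Q] is divisible by 6. Conversely L is generated over Q by √151 and ∛825, so [L:Q] ≤ 2·3 = 6. Therefore [Q(√151, ∛825) : Q] = 6.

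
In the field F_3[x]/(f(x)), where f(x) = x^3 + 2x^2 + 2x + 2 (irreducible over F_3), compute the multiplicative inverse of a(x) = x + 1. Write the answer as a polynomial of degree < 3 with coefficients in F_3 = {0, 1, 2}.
a(x)^(-1) ≡ 2x^2 + 2x + 2 (mod f(x))

Since f is irreducible over F_3, F_3[x]/(f) is a field and a(x) ≠ 0 has an inverse. Apply the extended Euclidean algorithm to f(x) and a(x) in F_3[x]: f(x) = (x^2 + x + 1)·a(x) + (1). The last nonzero remainder is the constant 1 = gcd(f, a) in F_3. Back-substituting through the division chain expresses 1 = s(x)·a(x) + t(x)·f(x) with s(x) ≡ 2x^2 + 2x + 2 (mod f), so a(x)^(-1) ≡ s(x) = 2x^2 + 2x + 2 (mod f). Check: (x + 1)·(2x^2 + 2x + 2) = 2x^3 + x^2 + x + 2 ≡ 1 (mod x^3 + 2x^2 + 2x + 2).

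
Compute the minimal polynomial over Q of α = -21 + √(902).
m_α(x) = x^2 + 42x - 461

From α + 21 = √(902), squaring gives (α + 21)^2 = 902, i.e. α^2 + 42α + 441 = 902, so α^2 + 42α - 461 = 0. The discriminant of x^2 + 42x - 461 is (42)^2 - 4·(-461) = 1764 + 1844 = 3608, and 4·(902) is not a perfect square in Q since 902 is squarefree and ≠ 1. Hence x^2 + 42x - 461 is irreducible over Q and is the minimal polynomial of α.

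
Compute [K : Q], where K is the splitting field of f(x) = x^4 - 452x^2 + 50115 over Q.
[K : Q] = 4

Solving the quadratic in x^2: x^2 = (452 ± √(452^2 - 4·50115))/2 = (452 ± √3844)/2 = (452 ± 62)/2, giving x^2 = 257 or x^2 = 195. So f(x) = (x^2 - 257)(x^2 - 195) and the roots of f are ±√257, ±√195. Hence the splitting field is K = Q(√257, √195). Since 257 and 195 are distinct squarefree integers > 1, their product 50115 is not a perfect square, so √195 ∉ Q(√257). By the tower law [K:Q] = [Q(√257,√195):Q(√257)] · [Q(√257):Q] = 2 · 2 = 4.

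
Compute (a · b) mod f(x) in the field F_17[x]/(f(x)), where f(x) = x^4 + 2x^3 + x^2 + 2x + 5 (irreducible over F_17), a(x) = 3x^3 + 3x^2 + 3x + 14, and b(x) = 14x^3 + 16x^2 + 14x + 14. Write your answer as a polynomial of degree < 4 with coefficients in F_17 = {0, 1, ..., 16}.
a · b ≡ 14x^3 + 8x^2 + x + 10 (mod f(x))

Multiply in F_17[x]: a(x)·b(x) = (3x^3 + 3x^2 + 3x + 14)·(14x^3 + 16x^2 + 14x + 14) = 8x^6 + 5x^5 + 13x^4 + 5x^3 + 2x^2 + 9. This has degree ≥ 4, so divide by f(x) over F_17: 8x^6 + 5x^5 + 13x^4 + 5x^3 + 2x^2 + 9 = (8x^2 + 6x + 10)·(x^4 + 2x^3 + x^2 + 2x + 5) + (14x^3 + 8x^2 + x + 10). Hence a·b ≡ 14x^3 + 8x^2 + x + 10 (mod f). (F_17[x]/(f) is a field with 17^4 = 83521 elements since f is irreducible of degree 4.)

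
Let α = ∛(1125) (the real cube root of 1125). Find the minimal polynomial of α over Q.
m_α(x) = x^3 - 1125

α satisfies α^3 = 1125, so x^3 - 1125 annihilates α. By the rational root test, a rational root p/q (in lowest terms) of x^3 - 1125 would satisfy p^3 = 1125 q^3, forcing q = 1 and p^3 = 1125; but 1125 is not a perfect cube, contradiction. A monic cubic over Q with no rational root is irreducible (any nontrivial factorization would include a linear factor). Hence x^3 - 1125 is the minimal polynomial of α, and in particular [Q(α):Q] = 3.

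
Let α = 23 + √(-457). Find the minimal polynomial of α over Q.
m_α(x) = x^2 - 46x + 986

From α - 23 = √(-457), squaring gives (α - 23)^2 = -457, i.e. α^2 - 46α + 529 = -457, so α^2 - 46α + 986 = 0. The discriminant of x^2 - 46x + 986 is (-46)^2 - 4·(986) = 2116 - 3944 = -1828, and 4·(-457) is not a perfect square in Q since -457 is squarefree and ≠ 1. Hence x^2 - 46x + 986 is irreducible over Q and is the minimal polynomial of α.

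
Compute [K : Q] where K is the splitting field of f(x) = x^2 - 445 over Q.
[K : Q] = 2

f(x) = x^2 - 445 factors as (x - √445)(x + √445). The splitting field is K = Q(√445). Since 445 is squarefree and > 1, it is not a perfect square, so x^2 - 445 is irreducible over Q and [Q(√445) : Q] = 2. Hence [K : Q] = 2.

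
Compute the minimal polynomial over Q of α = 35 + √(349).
m_α(x) = x^2 - 70x + 876

From α - 35 = √(349), squaring gives (α - 35)^2 = 349, i.e. α^2 - 70α + 1225 = 349, so α^2 - 70α + 876 = 0. The discriminant of x^2 - 70x + 876 is (-70)^2 - 4·(876) = 4900 - 3504 = 1396, and 4·(349) is not a perfect square in Q since 349 is squarefree and ≠ 1. Hence x^2 - 70x + 876 is irreducible over Q and is the minimal polynomial of α.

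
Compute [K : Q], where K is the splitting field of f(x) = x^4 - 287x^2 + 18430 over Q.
[K : Q] = 4

Solving the quadratic in x^2: x^2 = (287 ± √(287^2 - 4·18430))/2 = (287 ± √8649)/2 = (287 ± 93)/2, giving x^2 = 97 or x^2 = 190. So f(x) = (x^2 - 97)(x^2 - 190) and the roots of f are ±√97, ±√190. Hence the splitting field is K = Q(√97, √190). Since 97 and 190 are distinct squarefree integers > 1, their product 18430 is not a perfect square, so √190 ∉ Q(√97). By the tower law [K:Q] = [Q(√97,√190):Q(√97)] · [Q(√97):Q] = 2 · 2 = 4.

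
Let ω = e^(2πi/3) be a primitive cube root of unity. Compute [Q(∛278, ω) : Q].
[Q(∛278, ω) : Q] = 6

[Q(∛278):Q] = 3 (min poly x^3 - 278, irreducible since 278 is not a perfect cube). [Q(ω):Q] = 2 (min poly x^2 + x + 1). Since Q(∛278) ⊂ R and ω ∉ R, we have ω ∉ Q(∛278), so x^2 + x + 1 remains irreducible over Q(∛278) and [Q(∛278, ω) : Q(∛278)] = 2. By the tower law, [Q(∛278, ω) : Q] = 3 · 2 = 6. (In fact Q(∛278, ω) is the splitting field of x^3 - 278 over Q.)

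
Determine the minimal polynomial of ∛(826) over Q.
m_α(x) = x^3 - 826

α satisfies α^3 = 826, so x^3 - 826 annihilates α. By the rational root test, a rational root p/q (in lowest terms) of x^3 - 826 would satisfy p^3 = 826 q^3, forcing q = 1 and p^3 = 826; but 826 is not a perfect cube, contradiction. A monic cubic over Q with no rational root is irreducible (any nontrivial factorization would include a linear factor). Hence x^3 - 826 is the minimal polynomial of α, and in particular [Q(α):Q] = 3.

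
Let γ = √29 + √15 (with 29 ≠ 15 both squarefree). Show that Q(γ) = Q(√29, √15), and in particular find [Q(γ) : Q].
[Q(γ) : Q] = 4 (equivalently, Q(γ) = Q(√29, √15))

Obviously Q(γ) ⊆ Q(√29, √15), and [Q(√29, √15):Q] = 4 (since 29, 15 are distinct squarefree integers > 1 with 435 not a perfect square). To show equality we compute the minimal polynomial of γ. From γ = √29 + √15: γ^2 = 29 + 2√(435) + 15 = 44 + 2√(435), so γ^2 - 44 = 2√(435); squaring, (γ^2 - 44)^2 = 4·435, i.e. γ^4 - 88γ^2 + 1936 - 1740 = 0, i.e. γ^4 - 88γ^2 + 196 = 0. So γ is a root of x^4 - 88x^2 + 196. This polynomial is irreducible over Q: it has no rational root (each ±√29 ± √15 is irrational), and any factorization into two quadratics over Q would force √(435) ∈ Q (pairing opposite roots) or √29, √15 ∈ Q (other pairings), all impossible. Hence [Q(γ):Q] = 4 = [Q(√29, √15):Q], so Q(γ) = Q(√29, √15).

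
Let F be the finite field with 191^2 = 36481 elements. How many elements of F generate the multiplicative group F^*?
There are φ(36480) = 9216 primitive elements

F_q^* is cyclic of order q - 1 = 36480. A cyclic group of order m has exactly φ(m) generators. Here m = 36480 = 2^7 · 3 · 5 · 19, so the number of primitive elements is φ(36480) = 9216.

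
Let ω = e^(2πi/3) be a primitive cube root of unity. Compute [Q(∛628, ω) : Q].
[Q(∛628, ω) : Q] = 6

[Q(∛628):Q] = 3 (min poly x^3 - 628, irreducible since 628 is not a perfect cube). [Q(ω):Q] = 2 (min poly x^2 + x + 1). Since Q(∛628) ⊂ R and ω ∉ R, we have ω ∉ Q(∛628), so x^2 + x + 1 remains irreducible over Q(∛628) and [Q(∛628, ω) : Q(∛628)] = 2. By the tower law, [Q(∛628, ω) : Q] = 3 · 2 = 6. (In fact Q(∛628, ω) is the splitting field of x^3 - 628 over Q.)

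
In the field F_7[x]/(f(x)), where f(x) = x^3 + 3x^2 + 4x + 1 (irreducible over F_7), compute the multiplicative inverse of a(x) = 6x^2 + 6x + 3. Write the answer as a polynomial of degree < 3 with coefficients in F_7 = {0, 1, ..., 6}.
a(x)^(-1) ≡ x^2 + 3x (mod f(x))

Since f is irreducible over F_7, F_7[x]/(f) is a field and a(x) ≠ 0 has an inverse. Apply the extended Euclidean algorithm to f(x) and a(x) in F_7[x]: f(x) = (6x + 5)·a(x) + (5x);  a(x) = (4x + 4)·(5x) + (3). The last nonzero remainder is the constant 3 = gcd(f, a) in F_7. Back-substituting through the division chain expresses 3 = s(x)·a(x) + t(x)·f(x) with s(x) ≡ 3x^2 + 2x (mod f), so (3x^2 + 2x)·a(x) ≡ 3 (mod f). Multiplying by 3^(-1) ≡ 5 in F_7 gives a(x)^(-1) ≡ 5·(3x^2 + 2x) ≡ x^2 + 3x (mod f). Check: (6x^2 + 6x + 3)·(x^2 + 3x) = 6x^4 + 3x^3 + 2x ≡ 1 (mod x^3 + 3x^2 + 4x + 1).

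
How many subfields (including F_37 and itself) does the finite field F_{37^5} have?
F_{37^5} has 2 subfields

The subfields of F_{p^n} are exactly the fields F_{p^d} for d | n (each is the fixed field of the unique index-d subgroup of Gal(F_{p^n}/F_p) ≅ Z/nZ). The divisors of n = 5 are {1, 5}, giving 2 subfields: F_{37^1}, F_{37^5}.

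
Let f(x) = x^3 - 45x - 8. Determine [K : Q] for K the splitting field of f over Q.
[K : Q] = 6

By the rational root test, any rational root of the monic integer polynomial f(x) = x^3 - 45x - 8 must be an integer dividing the constant term -8, i.e. one of ±{1, 2, 4, 8}. Evaluating: f(1) = -52, f(-1) = 36, f(2) = -90, f(-2) = 74, f(4) = -124, f(-4) = 108, f(8) = 144, f(-8) = -160; none is 0, so f has no rational root and is therefore irreducible over Q (a cubic with no linear factor over a field is irreducible). For an irreducible cubic, the Galois group is A_3 or S_3 according as the discriminant disc(f) = -4a^3 - 27b^2 = -4·(-45)^3 - 27·(-8)^2 = 362772 is or is not a square in Q. Here disc(f) = 362772 is not a perfect square in Q, so the Galois group of f over Q is not contained in A_3 and must be all of S_3. The splitting field has degree |S_3| = 6 over Q, so [K : Q] = 6.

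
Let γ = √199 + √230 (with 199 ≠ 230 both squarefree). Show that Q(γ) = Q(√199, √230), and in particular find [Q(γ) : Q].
[Q(γ) : Q] = 4 (equivalently, Q(γ) = Q(√199, √230))

Obviously Q(γ) ⊆ Q(√199, √230), and [Q(√199, √230):Q] = 4 (since 199, 230 are distinct squarefree integers > 1 with 45770 not a perfect square). To show equality we compute the minimal polynomial of γ. From γ = √199 + √230: γ^2 = 199 + 2√(45770) + 230 = 429 + 2√(45770), so γ^2 - 429 = 2√(45770); squaring, (γ^2 - 429)^2 = 4·45770, i.e. γ^4 - 858γ^2 + 184041 - 183080 = 0, i.e. γ^4 - 858γ^2 + 961 = 0. So γ is a root of x^4 - 858x^2 + 961. This polynomial is irreducible over Q: it has no rational root (each ±√199 ± √230 is irrational), and any factorization into two quadratics over Q would force √(45770) ∈ Q (pairing opposite roots) or √199, √230 ∈ Q (other pairings), all impossible. Hence [Q(γ):Q] = 4 = [Q(√199, √230):Q], so Q(γ) = Q(√199, √230).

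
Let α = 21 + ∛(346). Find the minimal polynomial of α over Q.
m_α(x) = x^3 - 63x^2 + 1323x - 9607

Set β = α - 21 = ∛(346), so β^3 = 346. Then (α - 21)^3 - 346 = 0, i.e. α is a root of g(x) = (x - 21)^3 - 346 = x^3 - 63x^2 + 1323x - 9607. Since g(x) = h(x - 21) where h(x) = x^3 - 346, and h is irreducible over Q (because 346 is not a perfect cube, so h has no rational root, and a monic cubic with no rational root is irreducible), g is also irreducible (irreducibility is preserved under the substitution x → x - 21). Hence m_α(x) = x^3 - 63x^2 + 1323x - 9607.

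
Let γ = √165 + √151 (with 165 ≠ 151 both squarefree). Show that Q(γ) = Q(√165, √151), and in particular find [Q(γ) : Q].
[Q(γ) : Q] = 4 (equivalently, Q(γ) = Q(√165, √151))

Obviously Q(γ) ⊆ Q(√165, √151), and [Q(√165, √151):Q] = 4 (since 165, 151 are distinct squarefree integers > 1 with 24915 not a perfect square). To show equality we compute the minimal polynomial of γ. From γ = √165 + √151: γ^2 = 165 + 2√(24915) + 151 = 316 + 2√(24915), so γ^2 - 316 = 2√(24915); squaring, (γ^2 - 316)^2 = 4·24915, i.e. γ^4 - 632γ^2 + 99856 - 99660 = 0, i.e. γ^4 - 632γ^2 + 196 = 0. So γ is a root of x^4 - 632x^2 + 196. This polynomial is irreducible over Q: it has no rational root (each ±√165 ± √151 is irrational), and any factorization into two quadratics over Q would force √(24915) ∈ Q (pairing opposite roots) or √165, √151 ∈ Q (other pairings), all impossible. Hence [Q(γ):Q] = 4 = [Q(√165, √151):Q], so Q(γ) = Q(√165, √151).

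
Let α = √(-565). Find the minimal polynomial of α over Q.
m_α(x) = x^2 + 565

α satisfies α^2 + 565 = 0, so x^2 + 565 annihilates α. Since d = -565 is squarefree and ≠ 1, it is not a perfect square in Q, so x^2 + 565 has no rational root and is therefore irreducible over Q (a degree-2 polynomial over a field is irreducible iff it has no root). Hence m_α(x) = x^2 + 565.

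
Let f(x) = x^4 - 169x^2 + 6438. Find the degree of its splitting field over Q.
[K : Q] = 4

Solving the quadratic in x^2: x^2 = (169 ± √(169^2 - 4·6438))/2 = (169 ± √2809)/2 = (169 ± 53)/2, giving x^2 = 111 or x^2 = 58. So f(x) = (x^2 - 111)(x^2 - 58) and the roots of f are ±√111, ±√58. Hence the splitting field is K = Q(√111, √58). Since 111 and 58 are distinct squarefree integers > 1, their product 6438 is not a perfect square, so √58 ∉ Q(√111). By the tower law [K:Q] = [Q(√111,√58):Q(√111)] · [Q(√111):Q] = 2 · 2 = 4.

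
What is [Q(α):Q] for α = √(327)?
[Q(α):Q] = 2

[Q(α):Q] equals the degree of the minimal polynomial of α. Here α^2 = 327 and x^2 - 327 is irreducible (d = 327 is squarefree, ≠ 1, hence not a square), so deg(m_α) = 2. Thus [Q(α):Q] = 2.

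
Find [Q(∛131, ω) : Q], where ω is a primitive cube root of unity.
[Q(∛131, ω) : Q] = 6

[Q(∛131):Q] = 3 (min poly x^3 - 131, irreducible since 131 is not a perfect cube). [Q(ω):Q] = 2 (min poly x^2 + x + 1). Since Q(∛131) ⊂ R and ω ∉ R, we have ω ∉ Q(∛131), so x^2 + x + 1 remains irreducible over Q(∛131) and [Q(∛131, ω) : Q(∛131)] = 2. By the tower law, [Q(∛131, ω) : Q] = 3 · 2 = 6. (In fact Q(∛131, ω) is the splitting field of x^3 - 131 over Q.)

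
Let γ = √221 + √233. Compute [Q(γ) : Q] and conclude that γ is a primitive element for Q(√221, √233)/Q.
[Q(γ) : Q] = 4 (equivalently, Q(γ) = Q(√221, √233))

Obviously Q(γ) ⊆ Q(√221, √233), and [Q(√221, √233):Q] = 4 (since 221, 233 are distinct squarefree integers > 1 with 51493 not a perfect square). To show equality we compute the minimal polynomial of γ. From γ = √221 + √233: γ^2 = 221 + 2√(51493) + 233 = 454 + 2√(51493), so γ^2 - 454 = 2√(51493); squaring, (γ^2 - 454)^2 = 4·51493, i.e. γ^4 - 908γ^2 + 206116 - 205972 = 0, i.e. γ^4 - 908γ^2 + 144 = 0. So γ is a root of x^4 - 908x^2 + 144. This polynomial is irreducible over Q: it has no rational root (each ±√221 ± √233 is irrational), and any factorization into two quadratics over Q would force √(51493) ∈ Q (pairing opposite roots) or √221, √233 ∈ Q (other pairings), all impossible. Hence [Q(γ):Q] = 4 = [Q(√221, √233):Q], so Q(γ) = Q(√221, √233).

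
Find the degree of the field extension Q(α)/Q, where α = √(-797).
[Q(α):Q] = 2

[Q(α):Q] equals the degree of the minimal polynomial of α. Here α^2 = -797 and x^2 + 797 is irreducible (d = -797 is squarefree, ≠ 1, hence not a square), so deg(m_α) = 2. Thus [Q(α):Q] = 2.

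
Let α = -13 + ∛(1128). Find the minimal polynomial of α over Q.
m_α(x) = x^3 + 39x^2 + 507x + 1069

Set β = α + 13 = ∛(1128), so β^3 = 1128. Then (α + 13)^3 - 1128 = 0, i.e. α is a root of g(x) = (x + 13)^3 - 1128 = x^3 + 39x^2 + 507x + 1069. Since g(x) = h(x + 13) where h(x) = x^3 - 1128, and h is irreducible over Q (because 1128 is not a perfect cube, so h has no rational root, and a monic cubic with no rational root is irreducible), g is also irreducible (irreducibility is preserved under the substitution x → x + 13). Hence m_α(x) = x^3 + 39x^2 + 507x + 1069.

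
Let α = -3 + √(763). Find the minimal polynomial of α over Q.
m_α(x) = x^2 + 6x - 754

From α + 3 = √(763), squaring gives (α + 3)^2 = 763, i.e. α^2 + 6α + 9 = 763, so α^2 + 6α - 754 = 0. The discriminant of x^2 + 6x - 754 is (6)^2 - 4·(-754) = 36 + 3016 = 3052, and 4·(763) is not a perfect square in Q since 763 is squarefree and ≠ 1. Hence x^2 + 6x - 754 is irreducible over Q and is the minimal polynomial of α.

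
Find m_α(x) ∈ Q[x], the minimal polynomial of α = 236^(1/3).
m_α(x) = x^3 - 236

α satisfies α^3 = 236, so x^3 - 236 annihilates α. By the rational root test, a rational root p/q (in lowest terms) of x^3 - 236 would satisfy p^3 = 236 q^3, forcing q = 1 and p^3 = 236; but 236 is not a perfect cube, contradiction. A monic cubic over Q with no rational root is irreducible (any nontrivial factorization would include a linear factor). Hence x^3 - 236 is the minimal polynomial of α, and in particular [Q(α):Q] = 3.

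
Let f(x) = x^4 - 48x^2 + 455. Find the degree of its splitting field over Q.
[K : Q] = 4

Solving the quadratic in x^2: x^2 = (48 ± √(48^2 - 4·455))/2 = (48 ± √484)/2 = (48 ± 22)/2, giving x^2 = 35 or x^2 = 13. So f(x) = (x^2 - 35)(x^2 - 13) and the roots of f are ±√35, ±√13. Hence the splitting field is K = Q(√35, √13). Since 35 and 13 are distinct squarefree integers > 1, their product 455 is not a perfect square, so √13 ∉ Q(√35). By the tower law [K:Q] = [Q(√35,√13):Q(√35)] · [Q(√35):Q] = 2 · 2 = 4.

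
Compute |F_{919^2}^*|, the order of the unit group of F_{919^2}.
|F_{919^2}^*| = 844560

F_{919^2} has 919^2 = 844561 elements; its multiplicative group consists of all nonzero elements, so |F_{919^2}^*| = 844561 - 1 = 844560. (It is cyclic since any finite subgroup of the multiplicative group of a field is cyclic.)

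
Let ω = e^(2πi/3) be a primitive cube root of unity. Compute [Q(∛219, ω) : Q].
[Q(∛219, ω) : Q] = 6

[Q(∛219):Q] = 3 (min poly x^3 - 219, irreducible since 219 is not a perfect cube). [Q(ω):Q] = 2 (min poly x^2 + x + 1). Since Q(∛219) ⊂ R and ω ∉ R, we have ω ∉ Q(∛219), so x^2 + x + 1 remains irreducible over Q(∛219) and [Q(∛219, ω) : Q(∛219)] = 2. By the tower law, [Q(∛219, ω) : Q] = 3 · 2 = 6. (In fact Q(∛219, ω) is the splitting field of x^3 - 219 over Q.)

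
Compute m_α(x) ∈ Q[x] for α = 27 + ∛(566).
m_α(x) = x^3 - 81x^2 + 2187x - 20249

Set β = α - 27 = ∛(566), so β^3 = 566. Then (α - 27)^3 - 566 = 0, i.e. α is a root of g(x) = (x - 27)^3 - 566 = x^3 - 81x^2 + 2187x - 20249. Since g(x) = h(x - 27) where h(x) = x^3 - 566, and h is irreducible over Q (because 566 is not a perfect cube, so h has no rational root, and a monic cubic with no rational root is irreducible), g is also irreducible (irreducibility is preserved under the substitution x → x - 27). Hence m_α(x) = x^3 - 81x^2 + 2187x - 20249.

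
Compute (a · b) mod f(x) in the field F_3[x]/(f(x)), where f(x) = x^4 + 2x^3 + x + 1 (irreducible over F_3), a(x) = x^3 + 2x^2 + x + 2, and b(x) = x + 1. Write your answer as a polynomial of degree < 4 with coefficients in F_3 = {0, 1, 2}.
a · b ≡ x^3 + 2x + 1 (mod f(x))

Multiply in F_3[x]: a(x)·b(x) = (x^3 + 2x^2 + x + 2)·(x + 1) = x^4 + 2. This has degree ≥ 4, so divide by f(x) over F_3: x^4 + 2 = (1)·(x^4 + 2x^3 + x + 1) + (x^3 + 2x + 1). Hence a·b ≡ x^3 + 2x + 1 (mod f). (F_3[x]/(f) is a field with 3^4 = 81 elements since f is irreducible of degree 4.)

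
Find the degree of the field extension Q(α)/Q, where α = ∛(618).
[Q(α):Q] = 3

The minimal polynomial of α is x^3 - 618, irreducible over Q since 618 is not a perfect cube (so x^3 - 618 has no rational root). Hence [Q(α):Q] = deg(m_α) = 3.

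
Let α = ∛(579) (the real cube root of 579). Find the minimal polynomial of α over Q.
m_α(x) = x^3 - 579

α satisfies α^3 = 579, so x^3 - 579 annihilates α. By the rational root test, a rational root p/q (in lowest terms) of x^3 - 579 would satisfy p^3 = 579 q^3, forcing q = 1 and p^3 = 579; but 579 is not a perfect cube, contradiction. A monic cubic over Q with no rational root is irreducible (any nontrivial factorization would include a linear factor). Hence x^3 - 579 is the minimal polynomial of α, and in particular [Q(α):Q] = 3.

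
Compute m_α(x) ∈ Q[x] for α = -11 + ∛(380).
m_α(x) = x^3 + 33x^2 + 363x + 951

Set β = α + 11 = ∛(380), so β^3 = 380. Then (α + 11)^3 - 380 = 0, i.e. α is a root of g(x) = (x + 11)^3 - 380 = x^3 + 33x^2 + 363x + 951. Since g(x) = h(x + 11) where h(x) = x^3 - 380, and h is irreducible over Q (because 380 is not a perfect cube, so h has no rational root, and a monic cubic with no rational root is irreducible), g is also irreducible (irreducibility is preserved under the substitution x → x + 11). Hence m_α(x) = x^3 + 33x^2 + 363x + 951.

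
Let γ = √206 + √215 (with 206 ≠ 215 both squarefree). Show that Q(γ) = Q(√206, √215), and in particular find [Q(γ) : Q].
[Q(γ) : Q] = 4 (equivalently, Q(γ) = Q(√206, √215))

Obviously Q(γ) ⊆ Q(√206, √215), and [Q(√206, √215):Q] = 4 (since 206, 215 are distinct squarefree integers > 1 with 44290 not a perfect square). To show equality we compute the minimal polynomial of γ. From γ = √206 + √215: γ^2 = 206 + 2√(44290) + 215 = 421 + 2√(44290), so γ^2 - 421 = 2√(44290); squaring, (γ^2 - 421)^2 = 4·44290, i.e. γ^4 - 842γ^2 + 177241 - 177160 = 0, i.e. γ^4 - 842γ^2 + 81 = 0. So γ is a root of x^4 - 842x^2 + 81. This polynomial is irreducible over Q: it has no rational root (each ±√206 ± √215 is irrational), and any factorization into two quadratics over Q would force √(44290) ∈ Q (pairing opposite roots) or √206, √215 ∈ Q (other pairings), all impossible. Hence [Q(γ):Q] = 4 = [Q(√206, √215):Q], so Q(γ) = Q(√206, √215).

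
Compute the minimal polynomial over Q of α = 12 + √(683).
m_α(x) = x^2 - 24x - 539

From α - 12 = √(683), squaring gives (α - 12)^2 = 683, i.e. α^2 - 24α + 144 = 683, so α^2 - 24α - 539 = 0. The discriminant of x^2 - 24x - 539 is (-24)^2 - 4·(-539) = 576 + 2156 = 2732, and 4·(683) is not a perfect square in Q since 683 is squarefree and ≠ 1. Hence x^2 - 24x - 539 is irreducible over Q and is the minimal polynomial of α.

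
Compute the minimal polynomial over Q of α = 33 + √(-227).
m_α(x) = x^2 - 66x + 1316

From α - 33 = √(-227), squaring gives (α - 33)^2 = -227, i.e. α^2 - 66α + 1089 = -227, so α^2 - 66α + 1316 = 0. The discriminant of x^2 - 66x + 1316 is (-66)^2 - 4·(1316) = 4356 - 5264 = -908, and 4·(-227) is not a perfect square in Q since -227 is squarefree and ≠ 1. Hence x^2 - 66x + 1316 is irreducible over Q and is the minimal polynomial of α.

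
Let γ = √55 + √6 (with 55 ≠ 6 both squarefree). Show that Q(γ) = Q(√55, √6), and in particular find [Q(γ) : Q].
[Q(γ) : Q] = 4 (equivalently, Q(γ) = Q(√55, √6))

Obviously Q(γ) ⊆ Q(√55, √6), and [Q(√55, √6):Q] = 4 (since 55, 6 are distinct squarefree integers > 1 with 330 not a perfect square). To show equality we compute the minimal polynomial of γ. From γ = √55 + √6: γ^2 = 55 + 2√(330) + 6 = 61 + 2√(330), so γ^2 - 61 = 2√(330); squaring, (γ^2 - 61)^2 = 4·330, i.e. γ^4 - 122γ^2 + 3721 - 1320 = 0, i.e. γ^4 - 122γ^2 + 2401 = 0. So γ is a root of x^4 - 122x^2 + 2401. This polynomial is irreducible over Q: it has no rational root (each ±√55 ± √6 is irrational), and any factorization into two quadratics over Q would force √(330) ∈ Q (pairing opposite roots) or √55, √6 ∈ Q (other pairings), all impossible. Hence [Q(γ):Q] = 4 = [Q(√55, √6):Q], so Q(γ) = Q(√55, √6).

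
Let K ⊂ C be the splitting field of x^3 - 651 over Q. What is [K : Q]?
[K : Q] = 6

The roots of x^3 - 651 are ∛651, ω∛651, ω^2∛651 where ω = e^(2πi/3) is a primitive cube root of unity, so K = Q(∛651, ω). Now [Q(∛651):Q] = 3 (since 651 is not a perfect cube, x^3 - 651 is irreducible) and [Q(ω):Q] = 2. Both 2 and 3 divide [K:Q], and [K:Q] ≤ 3·2 = 6, so [K:Q] = 6. (Equivalently: Q(∛651) ⊂ R but ω ∉ R, so [K : Q(∛651)] = 2.)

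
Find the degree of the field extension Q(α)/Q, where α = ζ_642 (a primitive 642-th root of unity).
[Q(α):Q] = 212

The minimal polynomial of ζ_642 over Q is the 642-th cyclotomic polynomial Φ_642(x), which is irreducible over Q and has degree φ(642) = 212. Hence [Q(α):Q] = φ(642) = 212.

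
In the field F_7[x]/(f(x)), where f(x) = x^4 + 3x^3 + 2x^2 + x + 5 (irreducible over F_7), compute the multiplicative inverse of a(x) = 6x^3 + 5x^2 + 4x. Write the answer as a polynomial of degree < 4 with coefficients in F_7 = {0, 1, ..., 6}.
a(x)^(-1) ≡ 3x^3 + 6x^2 + 4x + 6 (mod f(x))

Since f is irreducible over F_7, F_7[x]/(f) is a field and a(x) ≠ 0 has an inverse. Apply the extended Euclidean algorithm to f(x) and a(x) in F_7[x]: f(x) = (6x + 6)·a(x) + (4x^2 + 5x + 5);  a(x) = (5x + 2)·(4x^2 + 5x + 5) + (4x + 4);  (4x^2 + 5x + 5) = (x + 2)·(4x + 4) + (4). The last nonzero remainder is the constant 4 = gcd(f, a) in F_7. Back-substituting through the division chain expresses 4 = s(x)·a(x) + t(x)·f(x) with s(x) ≡ 5x^3 + 3x^2 + 2x + 3 (mod f), so (5x^3 + 3x^2 + 2x + 3)·a(x) ≡ 4 (mod f). Multiplying by 4^(-1) ≡ 2 in F_7 gives a(x)^(-1) ≡ 2·(5x^3 + 3x^2 + 2x + 3) ≡ 3x^3 + 6x^2 + 4x + 6 (mod f). Check: (6x^3 + 5x^2 + 4x)·(3x^3 + 6x^2 + 4x + 6) = 4x^6 + 2x^5 + 3x^4 + 3x^3 + 4x^2 + 3x ≡ 1 (mod x^4 + 3x^3 + 2x^2 + x + 5).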